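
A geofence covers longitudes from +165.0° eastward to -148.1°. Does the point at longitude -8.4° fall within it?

No

Band width going east from +165.0° to -148.1°: ((-148.1 − 165.0) mod 360) = 46.9°.
Offset of -8.4° east of the west edge: ((-8.4 − 165.0) mod 360) = 186.6°.
186.6° > 46.9° ⇒ outside.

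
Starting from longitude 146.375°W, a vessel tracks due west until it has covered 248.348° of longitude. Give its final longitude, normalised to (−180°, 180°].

34.723°W

Start at -146.375°; shift −248.348° → -394.723°.
-394.723° lies outside (−180°, 180°]; add 360° → -34.723°.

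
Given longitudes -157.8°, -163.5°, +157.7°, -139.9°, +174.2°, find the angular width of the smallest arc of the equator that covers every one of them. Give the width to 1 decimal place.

62.4°

Sort the longitudes: -163.5°, -157.8°, -139.9°, +157.7°, +174.2°.
Eastward gaps between consecutive values (wrapping around): 5.7°, 17.9°, 297.6°, 16.5°, 22.3°.
Largest gap = 297.6° ⇒ minimal covering band is its complement: 360° − 297.6° = 62.4°.
Band runs from +157.7° eastward to -139.9°, crossing the antimeridian.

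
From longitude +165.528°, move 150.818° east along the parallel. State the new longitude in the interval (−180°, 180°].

Start at +165.528°; shift +150.818° → +316.346°.
+316.346° lies outside (−180°, 180°]; subtract 360° → -43.654°.

-43.654°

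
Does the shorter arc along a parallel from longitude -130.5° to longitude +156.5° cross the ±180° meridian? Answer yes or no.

Naïve |156.5 − -130.5| = 287.0° > 180°, so the shorter arc goes the other way round — across 180°.
Signed shortest Δλ = ((156.5 − -130.5 + 180) mod 360) − 180 = -73.0°.
Going west by 73.0° from -130.5° passes through 180° before reaching +156.5°.

Yes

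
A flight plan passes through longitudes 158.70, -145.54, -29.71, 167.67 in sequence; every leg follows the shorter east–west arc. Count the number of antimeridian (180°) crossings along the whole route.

2

Leg 1: +158.70° → -145.54°, shortest Δλ = 55.76° (east) — crosses 180°.
Leg 2: -145.54° → -29.71°, shortest Δλ = 115.83° (east) — does not cross 180°.
Leg 3: -29.71° → +167.67°, shortest Δλ = -162.62° (west) — crosses 180°.
Total crossings: 2.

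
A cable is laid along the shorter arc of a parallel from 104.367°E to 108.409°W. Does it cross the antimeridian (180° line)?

Naïve |-108.409 − 104.367| = 212.776° > 180°, so the shorter arc goes the other way round — across 180°.
Signed shortest Δλ = ((-108.409 − 104.367 + 180) mod 360) − 180 = 147.224°.
Going east by 147.224° from +104.367° passes through 180° before reaching -108.409°.

Yes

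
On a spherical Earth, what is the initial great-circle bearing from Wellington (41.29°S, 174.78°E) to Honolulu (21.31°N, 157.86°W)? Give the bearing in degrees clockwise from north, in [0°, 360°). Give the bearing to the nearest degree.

Δλ = -157.86 − 174.78 = -332.64°; wrapped into (−180°, 180°]: 27.36°.
θ = atan2( sin Δλ · cos φ₂ , cos φ₁ · sin φ₂ − sin φ₁ · cos φ₂ · cos Δλ )
  = atan2(0.42816, 0.81905) = 27.598° → normalised to [0°, 360°): 27.598°.

28°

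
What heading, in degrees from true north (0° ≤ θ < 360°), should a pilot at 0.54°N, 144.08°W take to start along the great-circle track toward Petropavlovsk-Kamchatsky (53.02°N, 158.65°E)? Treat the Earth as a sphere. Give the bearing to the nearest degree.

328°

Δλ = 158.65 − -144.08 = 302.73°; wrapped into (−180°, 180°]: -57.27°.
θ = atan2( sin Δλ · cos φ₂ , cos φ₁ · sin φ₂ − sin φ₁ · cos φ₂ · cos Δλ )
  = atan2(-0.50603, 0.79574) = -32.453° → normalised to [0°, 360°): 327.547°.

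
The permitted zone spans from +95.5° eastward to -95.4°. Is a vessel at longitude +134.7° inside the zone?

Yes

Band width going east from +95.5° to -95.4°: ((-95.4 − 95.5) mod 360) = 169.1°.
Offset of +134.7° east of the west edge: ((134.7 − 95.5) mod 360) = 39.2°.
39.2° ≤ 169.1° ⇒ inside.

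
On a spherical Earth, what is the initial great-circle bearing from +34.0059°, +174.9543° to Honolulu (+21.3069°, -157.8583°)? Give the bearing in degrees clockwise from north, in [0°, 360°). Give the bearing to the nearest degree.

Δλ = -157.8583 − 174.9543 = -332.8126°; wrapped into (−180°, 180°]: 27.1874°.
θ = atan2( sin Δλ · cos φ₂ , cos φ₁ · sin φ₂ − sin φ₁ · cos φ₂ · cos Δλ )
  = atan2(0.42567, -0.16226) = 110.866° → normalised to [0°, 360°): 110.866°.

111°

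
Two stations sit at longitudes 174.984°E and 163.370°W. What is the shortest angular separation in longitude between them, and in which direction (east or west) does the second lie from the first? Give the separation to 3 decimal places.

21.646° east

Raw difference: -163.370 − 174.984 = -338.354°.
Normalise into (−180°, 180°]: -338.354° + 360° = 21.646°.
Positive ⇒ the second point lies to the east; separation 21.646°.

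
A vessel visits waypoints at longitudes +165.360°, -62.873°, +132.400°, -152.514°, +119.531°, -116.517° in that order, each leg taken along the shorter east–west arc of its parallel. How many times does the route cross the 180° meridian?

5

Leg 1: +165.360° → -62.873°, shortest Δλ = 131.767° (east) — crosses 180°.
Leg 2: -62.873° → +132.400°, shortest Δλ = -164.727° (west) — crosses 180°.
Leg 3: +132.400° → -152.514°, shortest Δλ = 75.086° (east) — crosses 180°.
Leg 4: -152.514° → +119.531°, shortest Δλ = -87.955° (west) — crosses 180°.
Leg 5: +119.531° → -116.517°, shortest Δλ = 123.952° (east) — crosses 180°.
Total crossings: 5.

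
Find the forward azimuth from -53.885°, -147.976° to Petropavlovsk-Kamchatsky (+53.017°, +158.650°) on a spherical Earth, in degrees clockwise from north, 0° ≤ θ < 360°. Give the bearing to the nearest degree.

328°

Δλ = 158.650 − -147.976 = 306.626°; wrapped into (−180°, 180°]: -53.374°.
θ = atan2( sin Δλ · cos φ₂ , cos φ₁ · sin φ₂ − sin φ₁ · cos φ₂ · cos Δλ )
  = atan2(-0.48279, 0.76076) = -32.400° → normalised to [0°, 360°): 327.600°.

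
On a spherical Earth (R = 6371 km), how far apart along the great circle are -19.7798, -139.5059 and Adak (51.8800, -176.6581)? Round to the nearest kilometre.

8746 km

Δλ = -176.6581 − -139.5059 = -37.1522°.
Δφ = 51.8800 − -19.7798 = 71.6598°.
a = sin²(Δφ/2) + cos φ₁ · cos φ₂ · sin²(Δλ/2) = 0.401621.
c = 2·atan2(√a, √(1−a)) = 1.37275 rad → d = 6371·c ≈ 8745.77 km.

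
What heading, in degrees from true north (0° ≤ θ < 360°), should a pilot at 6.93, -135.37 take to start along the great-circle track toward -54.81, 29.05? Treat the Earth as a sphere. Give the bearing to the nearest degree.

168°

Δλ = 29.05 − -135.37 = 164.42°.
θ = atan2( sin Δλ · cos φ₂ , cos φ₁ · sin φ₂ − sin φ₁ · cos φ₂ · cos Δλ )
  = atan2(0.15478, -0.74430) = 168.252° → normalised to [0°, 360°): 168.252°.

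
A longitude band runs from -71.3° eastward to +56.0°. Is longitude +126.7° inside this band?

No

Band width going east from -71.3° to +56.0°: ((56.0 − -71.3) mod 360) = 127.3°.
Offset of +126.7° east of the west edge: ((126.7 − -71.3) mod 360) = 198.0°.
198.0° > 127.3° ⇒ outside.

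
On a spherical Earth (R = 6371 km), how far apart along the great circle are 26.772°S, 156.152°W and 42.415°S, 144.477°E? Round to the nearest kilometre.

Δλ = 144.477 − -156.152 = 300.629°; wrapped into (−180°, 180°]: -59.371°.
Δφ = -42.415 − -26.772 = -15.643°.
a = sin²(Δφ/2) + cos φ₁ · cos φ₂ · sin²(Δλ/2) = 0.180181.
c = 2·atan2(√a, √(1−a)) = 0.87677 rad → d = 6371·c ≈ 5585.90 km.

5586 km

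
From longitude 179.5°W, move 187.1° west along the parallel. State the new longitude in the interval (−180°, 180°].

6.6°W

Start at -179.5°; shift −187.1° → -366.6°.
-366.6° lies outside (−180°, 180°]; add 360° → -6.6°.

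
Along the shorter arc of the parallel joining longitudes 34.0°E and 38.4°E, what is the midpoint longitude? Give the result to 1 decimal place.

36.2°E

Signed shortest Δλ from +34.0° to +38.4° is +4.4°.
Midpoint longitude = +34.0° + (+4.4°)/2 = +34.0° + 2.2° = +36.2°.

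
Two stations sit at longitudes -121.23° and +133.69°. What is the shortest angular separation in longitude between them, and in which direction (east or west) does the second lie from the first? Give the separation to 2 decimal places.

Raw difference: 133.69 − -121.23 = 254.92°.
Normalise into (−180°, 180°]: 254.92° − 360° = -105.08°.
Negative ⇒ the second point lies to the west; separation 105.08°.

105.08° west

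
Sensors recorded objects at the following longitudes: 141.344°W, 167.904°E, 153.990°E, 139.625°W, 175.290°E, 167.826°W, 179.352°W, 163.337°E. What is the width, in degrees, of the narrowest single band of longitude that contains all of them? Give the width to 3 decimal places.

Sort the longitudes: -179.352°, -167.826°, -141.344°, -139.625°, +153.990°, +163.337°, +167.904°, +175.290°.
Eastward gaps between consecutive values (wrapping around): 11.526°, 26.482°, 1.719°, 293.615°, 9.347°, 4.567°, 7.386°, 5.358°.
Largest gap = 293.615° ⇒ minimal covering band is its complement: 360° − 293.615° = 66.385°.
Band runs from +153.990° eastward to -139.625°, crossing the antimeridian.

66.385°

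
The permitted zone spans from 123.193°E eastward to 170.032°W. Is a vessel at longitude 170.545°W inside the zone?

Band width going east from +123.193° to -170.032°: ((-170.032 − 123.193) mod 360) = 66.775°.
Offset of -170.545° east of the west edge: ((-170.545 − 123.193) mod 360) = 66.262°.
66.262° ≤ 66.775° ⇒ inside.

Yes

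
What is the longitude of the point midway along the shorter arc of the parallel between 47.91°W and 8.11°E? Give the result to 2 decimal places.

19.90°W

Signed shortest Δλ from -47.91° to +8.11° is +56.02°.
Midpoint longitude = -47.91° + (+56.02°)/2 = -47.91° + 28.01° = -19.90°.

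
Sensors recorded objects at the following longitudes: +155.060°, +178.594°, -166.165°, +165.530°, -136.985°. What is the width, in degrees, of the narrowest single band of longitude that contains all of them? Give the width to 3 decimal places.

Sort the longitudes: -166.165°, -136.985°, +155.060°, +165.530°, +178.594°.
Eastward gaps between consecutive values (wrapping around): 29.180°, 292.045°, 10.470°, 13.064°, 15.241°.
Largest gap = 292.045° ⇒ minimal covering band is its complement: 360° − 292.045° = 67.955°.
Band runs from +155.060° eastward to -136.985°, crossing the antimeridian.

67.955°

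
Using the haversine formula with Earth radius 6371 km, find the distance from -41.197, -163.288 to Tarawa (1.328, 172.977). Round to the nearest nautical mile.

Δλ = 172.977 − -163.288 = 336.265°; wrapped into (−180°, 180°]: -23.735°.
Δφ = 1.328 − -41.197 = 42.525°.
a = sin²(Δφ/2) + cos φ₁ · cos φ₂ · sin²(Δλ/2) = 0.163322.
c = 2·atan2(√a, √(1−a)) = 0.83206 rad → d = 6371·c ≈ 5301.05 km ≈ 2862.34 nmi.

2862 nmi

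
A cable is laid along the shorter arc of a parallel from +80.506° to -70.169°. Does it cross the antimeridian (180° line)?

No

Signed shortest Δλ = ((-70.169 − 80.506 + 180) mod 360) − 180 = -150.675°.
Going west by 150.675° from +80.506° reaches -70.169° without touching 180°.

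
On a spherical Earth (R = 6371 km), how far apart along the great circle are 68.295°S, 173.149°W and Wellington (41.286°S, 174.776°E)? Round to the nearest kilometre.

Δλ = 174.776 − -173.149 = 347.925°; wrapped into (−180°, 180°]: -12.075°.
Δφ = -41.286 − -68.295 = 27.009°.
a = sin²(Δφ/2) + cos φ₁ · cos φ₂ · sin²(Δλ/2) = 0.057607.
c = 2·atan2(√a, √(1−a)) = 0.48476 rad → d = 6371·c ≈ 3088.41 km.

3088 km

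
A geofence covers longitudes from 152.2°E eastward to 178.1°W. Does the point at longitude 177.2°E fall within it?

Band width going east from +152.2° to -178.1°: ((-178.1 − 152.2) mod 360) = 29.7°.
Offset of +177.2° east of the west edge: ((177.2 − 152.2) mod 360) = 25.0°.
25.0° ≤ 29.7° ⇒ inside.

Yes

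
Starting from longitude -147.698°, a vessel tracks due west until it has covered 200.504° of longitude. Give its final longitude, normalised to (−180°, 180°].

+11.798°

Start at -147.698°; shift −200.504° → -348.202°.
-348.202° lies outside (−180°, 180°]; add 360° → +11.798°.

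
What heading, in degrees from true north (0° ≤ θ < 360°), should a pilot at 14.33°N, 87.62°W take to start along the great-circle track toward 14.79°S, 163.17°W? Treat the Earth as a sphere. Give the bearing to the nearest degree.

252°

Δλ = -163.17 − -87.62 = -75.55°.
θ = atan2( sin Δλ · cos φ₂ , cos φ₁ · sin φ₂ − sin φ₁ · cos φ₂ · cos Δλ )
  = atan2(-0.93628, -0.30705) = -108.157° → normalised to [0°, 360°): 251.843°.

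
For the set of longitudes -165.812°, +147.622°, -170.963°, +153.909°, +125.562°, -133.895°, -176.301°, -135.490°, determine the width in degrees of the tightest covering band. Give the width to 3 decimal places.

100.543°

Sort the longitudes: -176.301°, -170.963°, -165.812°, -135.490°, -133.895°, +125.562°, +147.622°, +153.909°.
Eastward gaps between consecutive values (wrapping around): 5.338°, 5.151°, 30.322°, 1.595°, 259.457°, 22.060°, 6.287°, 29.790°.
Largest gap = 259.457° ⇒ minimal covering band is its complement: 360° − 259.457° = 100.543°.
Band runs from +125.562° eastward to -133.895°, crossing the antimeridian.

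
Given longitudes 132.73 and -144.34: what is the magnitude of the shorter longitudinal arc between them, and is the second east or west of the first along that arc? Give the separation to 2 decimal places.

Raw difference: -144.34 − 132.73 = -277.07°.
Normalise into (−180°, 180°]: -277.07° + 360° = 82.93°.
Positive ⇒ the second point lies to the east; separation 82.93°.

82.93° east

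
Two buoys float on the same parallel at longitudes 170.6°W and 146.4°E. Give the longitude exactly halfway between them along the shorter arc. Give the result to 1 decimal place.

Signed shortest Δλ from -170.6° to +146.4° is -43.0°.
Midpoint longitude = -170.6° + (-43.0°)/2 = -170.6° − 21.5° = -192.1°.
Normalise into (−180°, 180°]: +167.9°.
(The naïve average (-170.6 + +146.4)/2 = -12.1° is on the wrong side of the globe.)

167.9°E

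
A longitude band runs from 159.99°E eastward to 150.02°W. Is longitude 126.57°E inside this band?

No

Band width going east from +159.99° to -150.02°: ((-150.02 − 159.99) mod 360) = 49.99°.
Offset of +126.57° east of the west edge: ((126.57 − 159.99) mod 360) = 326.58°.
326.58° > 49.99° ⇒ outside.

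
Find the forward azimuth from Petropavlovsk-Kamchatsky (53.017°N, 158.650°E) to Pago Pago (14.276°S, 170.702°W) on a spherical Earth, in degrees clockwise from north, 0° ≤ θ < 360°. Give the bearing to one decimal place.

Δλ = -170.702 − 158.650 = -329.352°; wrapped into (−180°, 180°]: 30.648°.
θ = atan2( sin Δλ · cos φ₂ , cos φ₁ · sin φ₂ − sin φ₁ · cos φ₂ · cos Δλ )
  = atan2(0.49402, -0.81435) = 148.757° → normalised to [0°, 360°): 148.757°.

148.8°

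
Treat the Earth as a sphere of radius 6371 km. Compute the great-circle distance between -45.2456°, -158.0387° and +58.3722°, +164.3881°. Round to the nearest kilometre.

Δλ = 164.3881 − -158.0387 = 322.4268°; wrapped into (−180°, 180°]: -37.5732°.
Δφ = 58.3722 − -45.2456 = 103.6178°.
a = sin²(Δφ/2) + cos φ₁ · cos φ₂ · sin²(Δλ/2) = 0.656014.
c = 2·atan2(√a, √(1−a)) = 1.88812 rad → d = 6371·c ≈ 12029.23 km.

12029 km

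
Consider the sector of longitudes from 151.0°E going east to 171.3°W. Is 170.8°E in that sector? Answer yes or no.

Band width going east from +151.0° to -171.3°: ((-171.3 − 151.0) mod 360) = 37.7°.
Offset of +170.8° east of the west edge: ((170.8 − 151.0) mod 360) = 19.8°.
19.8° ≤ 37.7° ⇒ inside.

Yes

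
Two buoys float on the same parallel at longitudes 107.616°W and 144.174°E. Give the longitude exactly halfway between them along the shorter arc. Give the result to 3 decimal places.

Signed shortest Δλ from -107.616° to +144.174° is -108.210°.
Midpoint longitude = -107.616° + (-108.210°)/2 = -107.616° − 54.105° = -161.721°.
(The naïve average (-107.616 + +144.174)/2 = 18.279° is on the wrong side of the globe.)

161.721°W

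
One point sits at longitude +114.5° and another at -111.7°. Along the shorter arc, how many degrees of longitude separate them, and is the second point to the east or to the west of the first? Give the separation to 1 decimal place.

133.8° east

Raw difference: -111.7 − 114.5 = -226.2°.
Normalise into (−180°, 180°]: -226.2° + 360° = 133.8°.
Positive ⇒ the second point lies to the east; separation 133.8°.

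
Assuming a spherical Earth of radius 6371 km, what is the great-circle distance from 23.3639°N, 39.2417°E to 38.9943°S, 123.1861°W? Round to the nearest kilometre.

17612 km

Δλ = -123.1861 − 39.2417 = -162.4278°.
Δφ = -38.9943 − 23.3639 = -62.3582°.
a = sin²(Δφ/2) + cos φ₁ · cos φ₂ · sin²(Δλ/2) = 0.964863.
c = 2·atan2(√a, √(1−a)) = 2.76447 rad → d = 6371·c ≈ 17612.42 km.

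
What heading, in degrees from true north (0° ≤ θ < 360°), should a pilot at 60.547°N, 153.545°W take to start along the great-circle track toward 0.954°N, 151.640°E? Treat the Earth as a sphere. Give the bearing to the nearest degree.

239°

Δλ = 151.640 − -153.545 = 305.185°; wrapped into (−180°, 180°]: -54.815°.
θ = atan2( sin Δλ · cos φ₂ , cos φ₁ · sin φ₂ − sin φ₁ · cos φ₂ · cos Δλ )
  = atan2(-0.81718, -0.49349) = -121.128° → normalised to [0°, 360°): 238.872°.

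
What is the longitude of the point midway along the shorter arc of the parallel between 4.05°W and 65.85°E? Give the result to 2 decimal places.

Signed shortest Δλ from -4.05° to +65.85° is +69.90°.
Midpoint longitude = -4.05° + (+69.90°)/2 = -4.05° + 34.95° = +30.90°.

30.90°E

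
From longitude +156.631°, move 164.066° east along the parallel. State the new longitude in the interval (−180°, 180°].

Start at +156.631°; shift +164.066° → +320.697°.
+320.697° lies outside (−180°, 180°]; subtract 360° → -39.303°.

-39.303°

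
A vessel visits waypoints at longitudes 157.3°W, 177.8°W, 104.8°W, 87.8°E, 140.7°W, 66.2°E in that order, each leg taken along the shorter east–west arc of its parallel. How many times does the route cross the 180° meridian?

Leg 1: -157.3° → -177.8°, shortest Δλ = -20.5° (west) — does not cross 180°.
Leg 2: -177.8° → -104.8°, shortest Δλ = 73.0° (east) — does not cross 180°.
Leg 3: -104.8° → +87.8°, shortest Δλ = -167.4° (west) — crosses 180°.
Leg 4: +87.8° → -140.7°, shortest Δλ = 131.5° (east) — crosses 180°.
Leg 5: -140.7° → +66.2°, shortest Δλ = -153.1° (west) — crosses 180°.
Total crossings: 3.

3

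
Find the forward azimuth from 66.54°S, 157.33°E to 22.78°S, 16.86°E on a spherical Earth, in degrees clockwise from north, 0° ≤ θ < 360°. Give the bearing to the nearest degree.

216°

Δλ = 16.86 − 157.33 = -140.47°.
θ = atan2( sin Δλ · cos φ₂ , cos φ₁ · sin φ₂ − sin φ₁ · cos φ₂ · cos Δλ )
  = atan2(-0.58684, -0.80649) = -143.959° → normalised to [0°, 360°): 216.041°.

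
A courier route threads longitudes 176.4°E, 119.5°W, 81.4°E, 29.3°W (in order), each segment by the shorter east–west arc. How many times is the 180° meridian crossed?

Leg 1: +176.4° → -119.5°, shortest Δλ = 64.1° (east) — crosses 180°.
Leg 2: -119.5° → +81.4°, shortest Δλ = -159.1° (west) — crosses 180°.
Leg 3: +81.4° → -29.3°, shortest Δλ = -110.7° (west) — does not cross 180°.
Total crossings: 2.

2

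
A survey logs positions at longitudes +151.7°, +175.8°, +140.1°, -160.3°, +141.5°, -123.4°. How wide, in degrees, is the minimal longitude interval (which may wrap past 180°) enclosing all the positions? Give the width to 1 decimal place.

Sort the longitudes: -160.3°, -123.4°, +140.1°, +141.5°, +151.7°, +175.8°.
Eastward gaps between consecutive values (wrapping around): 36.9°, 263.5°, 1.4°, 10.2°, 24.1°, 23.9°.
Largest gap = 263.5° ⇒ minimal covering band is its complement: 360° − 263.5° = 96.5°.
Band runs from +140.1° eastward to -123.4°, crossing the antimeridian.

96.5°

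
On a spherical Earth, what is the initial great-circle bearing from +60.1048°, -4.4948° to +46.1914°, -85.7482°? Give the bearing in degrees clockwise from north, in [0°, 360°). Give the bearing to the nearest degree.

Δλ = -85.7482 − -4.4948 = -81.2534°.
θ = atan2( sin Δλ · cos φ₂ , cos φ₁ · sin φ₂ − sin φ₁ · cos φ₂ · cos Δλ )
  = atan2(-0.68420, 0.26842) = -68.579° → normalised to [0°, 360°): 291.421°.

291°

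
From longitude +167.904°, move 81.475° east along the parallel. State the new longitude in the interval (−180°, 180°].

Start at +167.904°; shift +81.475° → +249.379°.
+249.379° lies outside (−180°, 180°]; subtract 360° → -110.621°.

-110.621°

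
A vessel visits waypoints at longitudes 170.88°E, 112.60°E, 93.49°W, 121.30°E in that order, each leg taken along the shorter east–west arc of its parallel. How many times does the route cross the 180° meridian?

Leg 1: +170.88° → +112.60°, shortest Δλ = -58.28° (west) — does not cross 180°.
Leg 2: +112.60° → -93.49°, shortest Δλ = 153.91° (east) — crosses 180°.
Leg 3: -93.49° → +121.30°, shortest Δλ = -145.21° (west) — crosses 180°.
Total crossings: 2.

2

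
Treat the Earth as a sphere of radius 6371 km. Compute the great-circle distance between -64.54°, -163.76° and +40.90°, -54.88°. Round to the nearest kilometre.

Δλ = -54.88 − -163.76 = 108.88°.
Δφ = 40.90 − -64.54 = 105.44°.
a = sin²(Δφ/2) + cos φ₁ · cos φ₂ · sin²(Δλ/2) = 0.848149.
c = 2·atan2(√a, √(1−a)) = 2.34102 rad → d = 6371·c ≈ 14914.66 km.

14915 km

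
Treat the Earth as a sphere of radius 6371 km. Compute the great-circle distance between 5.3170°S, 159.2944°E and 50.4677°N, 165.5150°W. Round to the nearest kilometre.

7059 km

Δλ = -165.5150 − 159.2944 = -324.8094°; wrapped into (−180°, 180°]: 35.1906°.
Δφ = 50.4677 − -5.3170 = 55.7847°.
a = sin²(Δφ/2) + cos φ₁ · cos φ₂ · sin²(Δλ/2) = 0.276762.
c = 2·atan2(√a, √(1−a)) = 1.10797 rad → d = 6371·c ≈ 7058.90 km.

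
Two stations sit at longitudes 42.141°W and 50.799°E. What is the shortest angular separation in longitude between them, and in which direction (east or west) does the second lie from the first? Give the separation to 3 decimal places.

Raw difference: 50.799 − -42.141 = 92.94°.
Normalise into (−180°, 180°]: 92.94° stays 92.94°.
Positive ⇒ the second point lies to the east; separation 92.940°.

92.940° east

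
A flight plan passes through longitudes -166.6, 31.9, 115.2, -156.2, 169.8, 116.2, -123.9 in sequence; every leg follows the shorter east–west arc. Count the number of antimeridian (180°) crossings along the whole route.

4

Leg 1: -166.6° → +31.9°, shortest Δλ = -161.5° (west) — crosses 180°.
Leg 2: +31.9° → +115.2°, shortest Δλ = 83.3° (east) — does not cross 180°.
Leg 3: +115.2° → -156.2°, shortest Δλ = 88.6° (east) — crosses 180°.
Leg 4: -156.2° → +169.8°, shortest Δλ = -34.0° (west) — crosses 180°.
Leg 5: +169.8° → +116.2°, shortest Δλ = -53.6° (west) — does not cross 180°.
Leg 6: +116.2° → -123.9°, shortest Δλ = 119.9° (east) — crosses 180°.
Total crossings: 4.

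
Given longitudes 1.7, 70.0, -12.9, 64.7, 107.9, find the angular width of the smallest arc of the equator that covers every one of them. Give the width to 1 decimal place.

120.8°

Sort the longitudes: -12.9°, +1.7°, +64.7°, +70.0°, +107.9°.
Eastward gaps between consecutive values (wrapping around): 14.6°, 63.0°, 5.3°, 37.9°, 239.2°.
Largest gap = 239.2° ⇒ minimal covering band is its complement: 360° − 239.2° = 120.8°.
Band runs from -12.9° eastward to +107.9°.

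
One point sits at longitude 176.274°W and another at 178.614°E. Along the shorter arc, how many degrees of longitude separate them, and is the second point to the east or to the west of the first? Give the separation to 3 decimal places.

5.112° west

Raw difference: 178.614 − -176.274 = 354.888°.
Normalise into (−180°, 180°]: 354.888° − 360° = -5.112°.
Negative ⇒ the second point lies to the west; separation 5.112°.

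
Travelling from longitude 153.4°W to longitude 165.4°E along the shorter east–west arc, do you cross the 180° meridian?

Naïve |165.4 − -153.4| = 318.8° > 180°, so the shorter arc goes the other way round — across 180°.
Signed shortest Δλ = ((165.4 − -153.4 + 180) mod 360) − 180 = -41.2°.
Going west by 41.2° from -153.4° passes through 180° before reaching +165.4°.

Yes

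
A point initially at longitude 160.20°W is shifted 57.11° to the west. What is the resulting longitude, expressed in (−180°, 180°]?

142.69°E

Start at -160.20°; shift −57.11° → -217.31°.
-217.31° lies outside (−180°, 180°]; add 360° → +142.69°.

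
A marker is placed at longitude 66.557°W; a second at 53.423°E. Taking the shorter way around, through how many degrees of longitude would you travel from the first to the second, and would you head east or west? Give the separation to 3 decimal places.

Raw difference: 53.423 − -66.557 = 119.98°.
Normalise into (−180°, 180°]: 119.98° stays 119.98°.
Positive ⇒ the second point lies to the east; separation 119.980°.

119.980° east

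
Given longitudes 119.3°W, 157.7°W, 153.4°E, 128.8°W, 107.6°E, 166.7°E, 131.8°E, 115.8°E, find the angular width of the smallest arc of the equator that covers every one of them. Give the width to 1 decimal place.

133.1°

Sort the longitudes: -157.7°, -128.8°, -119.3°, +107.6°, +115.8°, +131.8°, +153.4°, +166.7°.
Eastward gaps between consecutive values (wrapping around): 28.9°, 9.5°, 226.9°, 8.2°, 16.0°, 21.6°, 13.3°, 35.6°.
Largest gap = 226.9° ⇒ minimal covering band is its complement: 360° − 226.9° = 133.1°.
Band runs from +107.6° eastward to -119.3°, crossing the antimeridian.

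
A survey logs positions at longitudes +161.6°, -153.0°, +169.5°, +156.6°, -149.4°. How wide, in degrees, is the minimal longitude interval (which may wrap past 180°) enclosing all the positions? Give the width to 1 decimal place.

Sort the longitudes: -153.0°, -149.4°, +156.6°, +161.6°, +169.5°.
Eastward gaps between consecutive values (wrapping around): 3.6°, 306.0°, 5.0°, 7.9°, 37.5°.
Largest gap = 306.0° ⇒ minimal covering band is its complement: 360° − 306.0° = 54.0°.
Band runs from +156.6° eastward to -149.4°, crossing the antimeridian.

54.0°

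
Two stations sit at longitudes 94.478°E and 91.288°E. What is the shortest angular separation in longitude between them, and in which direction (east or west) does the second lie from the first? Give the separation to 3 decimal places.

Raw difference: 91.288 − 94.478 = -3.19°.
Normalise into (−180°, 180°]: -3.19° stays -3.19°.
Negative ⇒ the second point lies to the west; separation 3.190°.

3.190° west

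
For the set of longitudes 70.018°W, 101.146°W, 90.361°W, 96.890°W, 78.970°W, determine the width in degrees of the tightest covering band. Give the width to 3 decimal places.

Sort the longitudes: -101.146°, -96.890°, -90.361°, -78.970°, -70.018°.
Eastward gaps between consecutive values (wrapping around): 4.256°, 6.529°, 11.391°, 8.952°, 328.872°.
Largest gap = 328.872° ⇒ minimal covering band is its complement: 360° − 328.872° = 31.128°.
Band runs from -101.146° eastward to -70.018°.

31.128°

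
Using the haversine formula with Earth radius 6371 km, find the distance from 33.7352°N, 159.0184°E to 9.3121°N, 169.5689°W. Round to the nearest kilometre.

Δλ = -169.5689 − 159.0184 = -328.5873°; wrapped into (−180°, 180°]: 31.4127°.
Δφ = 9.3121 − 33.7352 = -24.4231°.
a = sin²(Δφ/2) + cos φ₁ · cos φ₂ · sin²(Δλ/2) = 0.104881.
c = 2·atan2(√a, √(1−a)) = 0.65960 rad → d = 6371·c ≈ 4202.30 km.

4202 km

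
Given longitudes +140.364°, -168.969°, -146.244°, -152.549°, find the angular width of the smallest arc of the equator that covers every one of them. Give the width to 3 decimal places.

Sort the longitudes: -168.969°, -152.549°, -146.244°, +140.364°.
Eastward gaps between consecutive values (wrapping around): 16.420°, 6.305°, 286.608°, 50.667°.
Largest gap = 286.608° ⇒ minimal covering band is its complement: 360° − 286.608° = 73.392°.
Band runs from +140.364° eastward to -146.244°, crossing the antimeridian.

73.392°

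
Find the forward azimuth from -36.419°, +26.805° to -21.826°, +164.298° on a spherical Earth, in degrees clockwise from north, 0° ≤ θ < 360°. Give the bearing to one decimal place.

Δλ = 164.298 − 26.805 = 137.493°.
θ = atan2( sin Δλ · cos φ₂ , cos φ₁ · sin φ₂ − sin φ₁ · cos φ₂ · cos Δλ )
  = atan2(0.62725, -0.70547) = 138.359° → normalised to [0°, 360°): 138.359°.

138.4°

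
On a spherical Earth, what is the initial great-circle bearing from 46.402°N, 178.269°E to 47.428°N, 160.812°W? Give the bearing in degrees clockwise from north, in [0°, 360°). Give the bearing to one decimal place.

Δλ = -160.812 − 178.269 = -339.081°; wrapped into (−180°, 180°]: 20.919°.
θ = atan2( sin Δλ · cos φ₂ , cos φ₁ · sin φ₂ − sin φ₁ · cos φ₂ · cos Δλ )
  = atan2(0.24155, 0.05020) = 78.260° → normalised to [0°, 360°): 78.260°.

78.3°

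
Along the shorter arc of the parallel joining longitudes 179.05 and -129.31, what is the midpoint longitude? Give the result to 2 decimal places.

-155.13°

Signed shortest Δλ from +179.05° to -129.31° is +51.64°.
Midpoint longitude = +179.05° + (+51.64°)/2 = +179.05° + 25.82° = +204.87°.
Normalise into (−180°, 180°]: -155.13°.
(The naïve average (+179.05 + -129.31)/2 = 24.87° is on the wrong side of the globe.)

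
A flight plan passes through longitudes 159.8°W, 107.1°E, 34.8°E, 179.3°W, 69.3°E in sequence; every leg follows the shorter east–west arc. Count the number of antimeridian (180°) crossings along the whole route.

Leg 1: -159.8° → +107.1°, shortest Δλ = -93.1° (west) — crosses 180°.
Leg 2: +107.1° → +34.8°, shortest Δλ = -72.3° (west) — does not cross 180°.
Leg 3: +34.8° → -179.3°, shortest Δλ = 145.9° (east) — crosses 180°.
Leg 4: -179.3° → +69.3°, shortest Δλ = -111.4° (west) — crosses 180°.
Total crossings: 3.

3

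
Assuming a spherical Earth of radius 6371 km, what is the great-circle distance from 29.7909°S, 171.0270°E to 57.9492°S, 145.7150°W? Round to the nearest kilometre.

4542 km

Δλ = -145.7150 − 171.0270 = -316.7420°; wrapped into (−180°, 180°]: 43.2580°.
Δφ = -57.9492 − -29.7909 = -28.1583°.
a = sin²(Δφ/2) + cos φ₁ · cos φ₂ · sin²(Δλ/2) = 0.121746.
c = 2·atan2(√a, √(1−a)) = 0.71284 rad → d = 6371·c ≈ 4541.51 km.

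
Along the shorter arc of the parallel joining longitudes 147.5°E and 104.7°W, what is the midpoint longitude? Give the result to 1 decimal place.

158.6°W

Signed shortest Δλ from +147.5° to -104.7° is +107.8°.
Midpoint longitude = +147.5° + (+107.8°)/2 = +147.5° + 53.9° = +201.4°.
Normalise into (−180°, 180°]: -158.6°.
(The naïve average (+147.5 + -104.7)/2 = 21.4° is on the wrong side of the globe.)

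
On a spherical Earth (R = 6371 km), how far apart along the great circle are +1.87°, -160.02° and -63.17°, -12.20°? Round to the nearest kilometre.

Δλ = -12.20 − -160.02 = 147.82°.
Δφ = -63.17 − 1.87 = -65.04°.
a = sin²(Δφ/2) + cos φ₁ · cos φ₂ · sin²(Δλ/2) = 0.705462.
c = 2·atan2(√a, √(1−a)) = 1.99426 rad → d = 6371·c ≈ 12705.46 km.

12705 km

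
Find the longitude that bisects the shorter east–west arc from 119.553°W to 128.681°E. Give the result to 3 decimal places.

Signed shortest Δλ from -119.553° to +128.681° is -111.766°.
Midpoint longitude = -119.553° + (-111.766°)/2 = -119.553° − 55.883° = -175.436°.
(The naïve average (-119.553 + +128.681)/2 = 4.564° is on the wrong side of the globe.)

175.436°W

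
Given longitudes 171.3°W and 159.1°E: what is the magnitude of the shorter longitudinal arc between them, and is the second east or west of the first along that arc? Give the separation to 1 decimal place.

Raw difference: 159.1 − -171.3 = 330.4°.
Normalise into (−180°, 180°]: 330.4° − 360° = -29.6°.
Negative ⇒ the second point lies to the west; separation 29.6°.

29.6° west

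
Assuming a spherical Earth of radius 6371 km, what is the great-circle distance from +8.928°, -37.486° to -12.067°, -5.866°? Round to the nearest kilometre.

Δλ = -5.866 − -37.486 = 31.620°.
Δφ = -12.067 − 8.928 = -20.995°.
a = sin²(Δφ/2) + cos φ₁ · cos φ₂ · sin²(Δλ/2) = 0.104903.
c = 2·atan2(√a, √(1−a)) = 0.65967 rad → d = 6371·c ≈ 4202.75 km.

4203 km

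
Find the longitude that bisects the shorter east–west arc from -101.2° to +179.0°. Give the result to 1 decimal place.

-141.1°

Signed shortest Δλ from -101.2° to +179.0° is -79.8°.
Midpoint longitude = -101.2° + (-79.8°)/2 = -101.2° − 39.9° = -141.1°.
(The naïve average (-101.2 + +179.0)/2 = 38.9° is on the wrong side of the globe.)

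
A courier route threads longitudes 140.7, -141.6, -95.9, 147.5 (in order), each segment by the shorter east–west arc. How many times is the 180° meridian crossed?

2

Leg 1: +140.7° → -141.6°, shortest Δλ = 77.7° (east) — crosses 180°.
Leg 2: -141.6° → -95.9°, shortest Δλ = 45.7° (east) — does not cross 180°.
Leg 3: -95.9° → +147.5°, shortest Δλ = -116.6° (west) — crosses 180°.
Total crossings: 2.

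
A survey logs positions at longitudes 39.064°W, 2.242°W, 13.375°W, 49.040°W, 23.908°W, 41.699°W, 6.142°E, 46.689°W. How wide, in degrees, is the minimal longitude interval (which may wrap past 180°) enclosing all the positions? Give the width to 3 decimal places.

55.182°

Sort the longitudes: -49.040°, -46.689°, -41.699°, -39.064°, -23.908°, -13.375°, -2.242°, +6.142°.
Eastward gaps between consecutive values (wrapping around): 2.351°, 4.990°, 2.635°, 15.156°, 10.533°, 11.133°, 8.384°, 304.818°.
Largest gap = 304.818° ⇒ minimal covering band is its complement: 360° − 304.818° = 55.182°.
Band runs from -49.040° eastward to +6.142°.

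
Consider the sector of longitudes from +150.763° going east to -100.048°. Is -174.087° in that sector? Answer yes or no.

Band width going east from +150.763° to -100.048°: ((-100.048 − 150.763) mod 360) = 109.189°.
Offset of -174.087° east of the west edge: ((-174.087 − 150.763) mod 360) = 35.150°.
35.150° ≤ 109.189° ⇒ inside.

Yes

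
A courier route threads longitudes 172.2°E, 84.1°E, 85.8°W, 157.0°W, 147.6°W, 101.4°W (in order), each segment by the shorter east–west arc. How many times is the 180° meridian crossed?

0

Leg 1: +172.2° → +84.1°, shortest Δλ = -88.1° (west) — does not cross 180°.
Leg 2: +84.1° → -85.8°, shortest Δλ = -169.9° (west) — does not cross 180°.
Leg 3: -85.8° → -157.0°, shortest Δλ = -71.2° (west) — does not cross 180°.
Leg 4: -157.0° → -147.6°, shortest Δλ = 9.4° (east) — does not cross 180°.
Leg 5: -147.6° → -101.4°, shortest Δλ = 46.2° (east) — does not cross 180°.
Total crossings: 0.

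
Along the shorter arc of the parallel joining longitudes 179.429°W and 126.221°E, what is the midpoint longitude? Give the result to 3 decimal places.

153.396°E

Signed shortest Δλ from -179.429° to +126.221° is -54.350°.
Midpoint longitude = -179.429° + (-54.350°)/2 = -179.429° − 27.175° = -206.604°.
Normalise into (−180°, 180°]: +153.396°.
(The naïve average (-179.429 + +126.221)/2 = -26.604° is on the wrong side of the globe.)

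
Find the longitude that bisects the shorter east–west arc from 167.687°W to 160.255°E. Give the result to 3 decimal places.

176.284°E

Signed shortest Δλ from -167.687° to +160.255° is -32.058°.
Midpoint longitude = -167.687° + (-32.058°)/2 = -167.687° − 16.029° = -183.716°.
Normalise into (−180°, 180°]: +176.284°.
(The naïve average (-167.687 + +160.255)/2 = -3.716° is on the wrong side of the globe.)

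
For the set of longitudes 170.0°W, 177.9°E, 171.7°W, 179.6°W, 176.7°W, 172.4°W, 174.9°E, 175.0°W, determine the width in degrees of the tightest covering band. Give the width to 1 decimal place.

15.1°

Sort the longitudes: -179.6°, -176.7°, -175.0°, -172.4°, -171.7°, -170.0°, +174.9°, +177.9°.
Eastward gaps between consecutive values (wrapping around): 2.9°, 1.7°, 2.6°, 0.7°, 1.7°, 344.9°, 3.0°, 2.5°.
Largest gap = 344.9° ⇒ minimal covering band is its complement: 360° − 344.9° = 15.1°.
Band runs from +174.9° eastward to -170.0°, crossing the antimeridian.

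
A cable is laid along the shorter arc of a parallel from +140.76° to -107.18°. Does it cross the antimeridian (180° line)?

Yes

Naïve |-107.18 − 140.76| = 247.94° > 180°, so the shorter arc goes the other way round — across 180°.
Signed shortest Δλ = ((-107.18 − 140.76 + 180) mod 360) − 180 = 112.06°.
Going east by 112.06° from +140.76° passes through 180° before reaching -107.18°.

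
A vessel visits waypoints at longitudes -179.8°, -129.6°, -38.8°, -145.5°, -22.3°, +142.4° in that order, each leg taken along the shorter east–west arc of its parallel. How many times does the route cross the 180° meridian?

0

Leg 1: -179.8° → -129.6°, shortest Δλ = 50.2° (east) — does not cross 180°.
Leg 2: -129.6° → -38.8°, shortest Δλ = 90.8° (east) — does not cross 180°.
Leg 3: -38.8° → -145.5°, shortest Δλ = -106.7° (west) — does not cross 180°.
Leg 4: -145.5° → -22.3°, shortest Δλ = 123.2° (east) — does not cross 180°.
Leg 5: -22.3° → +142.4°, shortest Δλ = 164.7° (east) — does not cross 180°.
Total crossings: 0.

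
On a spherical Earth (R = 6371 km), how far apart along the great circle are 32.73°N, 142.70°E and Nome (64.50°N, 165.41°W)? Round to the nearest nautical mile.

2680 nmi

Δλ = -165.41 − 142.70 = -308.11°; wrapped into (−180°, 180°]: 51.89°.
Δφ = 64.50 − 32.73 = 31.77°.
a = sin²(Δφ/2) + cos φ₁ · cos φ₂ · sin²(Δλ/2) = 0.144238.
c = 2·atan2(√a, √(1−a)) = 0.77913 rad → d = 6371·c ≈ 4963.84 km ≈ 2680.26 nmi.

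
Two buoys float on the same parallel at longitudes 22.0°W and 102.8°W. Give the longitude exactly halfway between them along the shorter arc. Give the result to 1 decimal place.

Signed shortest Δλ from -22.0° to -102.8° is -80.8°.
Midpoint longitude = -22.0° + (-80.8°)/2 = -22.0° − 40.4° = -62.4°.

62.4°W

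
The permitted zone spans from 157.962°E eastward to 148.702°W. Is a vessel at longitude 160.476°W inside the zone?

Band width going east from +157.962° to -148.702°: ((-148.702 − 157.962) mod 360) = 53.336°.
Offset of -160.476° east of the west edge: ((-160.476 − 157.962) mod 360) = 41.562°.
41.562° ≤ 53.336° ⇒ inside.

Yes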